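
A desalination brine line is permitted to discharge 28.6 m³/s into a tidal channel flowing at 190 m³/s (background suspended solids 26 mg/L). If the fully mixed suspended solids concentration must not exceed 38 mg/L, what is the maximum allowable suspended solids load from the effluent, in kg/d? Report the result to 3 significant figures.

291000 kg/d

Mass balance at the limit: 190.0·26.00 + 28.60·Cₑ = 218.6·38 → Cₑ = 117.7 mg/L.
Load = 28.60 m³/s × 117.7 g/m³ × 86 400 s/d = 290900 kg/d.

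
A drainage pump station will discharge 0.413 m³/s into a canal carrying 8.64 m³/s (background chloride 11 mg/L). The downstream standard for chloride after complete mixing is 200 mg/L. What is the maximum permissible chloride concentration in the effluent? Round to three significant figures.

At the limit, (Qr·Cr + Qe·Cₑ)/(Qr + Qe) = 200:
Cₑ = (9.053·200 − 8.640·11.00) / 0.4130 = 4154 mg/L.

4150 mg/L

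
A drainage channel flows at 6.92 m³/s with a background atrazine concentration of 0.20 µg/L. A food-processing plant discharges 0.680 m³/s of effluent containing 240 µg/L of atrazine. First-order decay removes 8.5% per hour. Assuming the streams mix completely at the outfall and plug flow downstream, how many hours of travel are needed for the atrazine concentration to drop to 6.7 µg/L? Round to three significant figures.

13.2 h

Mass balance: C = (6.920·0.2000 + 0.6800·240.0) / 7.600 = 164.6/7.600 = 21.66 µg/L.
8.5%/h lost → k = −ln(1 − 0.085) = 0.08883 h⁻¹.
21.66·exp(−k·t) = 6.7 → t = ln(21.66/6.7)/k = 47540 s = 13.21 h.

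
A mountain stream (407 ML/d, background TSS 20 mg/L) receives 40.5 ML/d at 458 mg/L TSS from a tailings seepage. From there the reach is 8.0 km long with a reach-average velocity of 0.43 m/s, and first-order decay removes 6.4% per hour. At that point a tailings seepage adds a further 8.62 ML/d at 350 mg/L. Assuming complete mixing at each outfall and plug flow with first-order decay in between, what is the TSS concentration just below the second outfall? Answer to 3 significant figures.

Flow-weighted average: C = (407.0·20.00 + 40.50·458.0) / 447.5 = 26690/447.5 = 59.64 mg/L; combined flow 447.5 ML/d.
Travel time t = 8.0·1000 / 0.43 = 18600 s = 5.168 h.
6.4%/h lost → k = −ln(1 − 0.064) = 0.06614 h⁻¹.
Decay over the reach: 59.64·exp(−kt) = 59.64·0.7105 = 42.37 mg/L.
Second outfall: C = (447.5·42.37 + 8.620·350.0)/456.1 = 48.19 mg/L.

48.2 mg/L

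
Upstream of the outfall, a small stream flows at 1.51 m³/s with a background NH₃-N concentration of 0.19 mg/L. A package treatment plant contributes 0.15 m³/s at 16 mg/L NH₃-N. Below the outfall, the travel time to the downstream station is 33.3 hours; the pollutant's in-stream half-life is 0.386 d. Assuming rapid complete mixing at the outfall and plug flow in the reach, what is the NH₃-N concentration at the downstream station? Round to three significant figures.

Flow-weighted average: C = (1.510·0.1900 + 0.1500·16.00) / 1.660 = 2.687/1.660 = 1.619 mg/L.
Half-life 0.386 d → k = ln 2 / 0.386 = 1.796 d⁻¹.
Applying C = C₀e^(−kt): 1.619 × 0.08278 = 0.1340 mg/L.

0.134 mg/L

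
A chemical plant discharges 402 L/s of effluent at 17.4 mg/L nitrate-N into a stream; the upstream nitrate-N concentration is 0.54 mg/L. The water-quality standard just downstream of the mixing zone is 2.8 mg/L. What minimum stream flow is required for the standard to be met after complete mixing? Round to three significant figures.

2600 L/s

Set C_mix = 2.8: (Q·0.5400 + 402.0·17.40) / (Q + 402.0) = 2.8
→ Q = 402.0·(17.40 − 2.8)/(2.8 − 0.5400) = 2597 L/s.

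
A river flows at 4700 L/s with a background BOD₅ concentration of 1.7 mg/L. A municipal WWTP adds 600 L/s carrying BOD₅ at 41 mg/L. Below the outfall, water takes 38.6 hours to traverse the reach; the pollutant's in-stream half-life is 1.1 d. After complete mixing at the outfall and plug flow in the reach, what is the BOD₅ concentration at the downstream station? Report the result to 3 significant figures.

2.23 mg/L

After mixing, C = (4700·1.700 + 600.0·41.00) / 5300 = 32590/5300 = 6.149 mg/L.
Half-life 1.1 d → k = ln 2 / 1.1 = 0.6301 d⁻¹.
First-order decay: C = 6.149·exp(−k·t) = 6.149·0.3630 = 2.232 mg/L.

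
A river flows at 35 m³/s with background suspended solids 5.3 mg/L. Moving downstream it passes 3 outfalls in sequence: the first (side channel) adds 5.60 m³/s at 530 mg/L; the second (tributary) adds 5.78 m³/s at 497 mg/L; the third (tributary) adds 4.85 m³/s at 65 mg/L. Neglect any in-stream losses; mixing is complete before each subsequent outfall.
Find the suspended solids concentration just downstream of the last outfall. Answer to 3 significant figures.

Below outfall 1: Q → 40.60 m³/s, C = (35.00·5.300 + 5.600·530.0)/40.60 = 77.67 mg/L.
Below outfall 2: Q → 46.38 m³/s, C = (40.60·77.67 + 5.780·497.0)/46.38 = 129.9 mg/L.
Below outfall 3: Q → 51.23 m³/s, C = (46.38·129.9 + 4.850·65.00)/51.23 = 123.8 mg/L.

124 mg/L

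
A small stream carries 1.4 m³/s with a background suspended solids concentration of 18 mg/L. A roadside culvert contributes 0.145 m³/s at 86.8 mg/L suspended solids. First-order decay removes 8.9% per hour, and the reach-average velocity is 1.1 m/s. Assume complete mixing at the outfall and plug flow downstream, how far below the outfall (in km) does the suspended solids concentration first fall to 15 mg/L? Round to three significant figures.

After mixing, C = (1.400·18.00 + 0.1450·86.80) / 1.545 = 37.79/1.545 = 24.46 mg/L.
8.9%/h lost → k = −ln(1 − 0.089) = 0.09321 h⁻¹.
Set 24.46·exp(−k·t) = 15 → t = ln(24.46/15)/k = 18880 s = 5.245 h.
Distance = v·t = 1.1·18880 = 20770 m = 20.77 km.

20.8 km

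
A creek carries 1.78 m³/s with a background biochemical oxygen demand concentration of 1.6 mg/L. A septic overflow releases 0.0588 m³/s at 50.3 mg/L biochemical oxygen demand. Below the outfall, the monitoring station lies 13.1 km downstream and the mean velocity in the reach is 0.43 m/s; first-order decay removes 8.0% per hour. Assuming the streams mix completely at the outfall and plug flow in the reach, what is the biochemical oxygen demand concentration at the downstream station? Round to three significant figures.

1.56 mg/L

After mixing, C = (1.780·1.600 + 0.05880·50.30) / 1.839 = 5.806/1.839 = 3.157 mg/L.
Travel time t = 13.1·1000 / 0.43 = 30470 s = 8.463 h.
8.0%/h lost → k = −ln(1 − 0.08) = 0.08338 h⁻¹.
First-order decay: C = 3.157·exp(−k·t) = 3.157·0.4938 = 1.559 mg/L.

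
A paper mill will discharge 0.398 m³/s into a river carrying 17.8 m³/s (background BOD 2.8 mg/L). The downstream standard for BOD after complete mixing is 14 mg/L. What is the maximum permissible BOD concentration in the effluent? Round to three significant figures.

515 mg/L

At the limit, (Qr·Cr + Qe·Cₑ)/(Qr + Qe) = 14:
Cₑ = (18.20·14 − 17.80·2.800) / 0.3980 = 514.9 mg/L.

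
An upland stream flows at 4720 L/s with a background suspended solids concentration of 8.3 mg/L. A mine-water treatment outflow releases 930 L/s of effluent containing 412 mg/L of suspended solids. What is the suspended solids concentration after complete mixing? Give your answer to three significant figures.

74.7 mg/L

Mass balance: C = (4720·8.300 + 930.0·412.0) / 5650 = 422300/5650 = 74.75 mg/L.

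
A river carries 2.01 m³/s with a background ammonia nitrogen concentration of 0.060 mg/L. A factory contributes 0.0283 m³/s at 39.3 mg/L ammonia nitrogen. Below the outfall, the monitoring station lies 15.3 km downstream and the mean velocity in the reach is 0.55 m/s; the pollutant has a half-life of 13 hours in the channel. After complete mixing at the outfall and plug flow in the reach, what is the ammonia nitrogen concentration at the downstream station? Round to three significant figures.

Mass balance: C = (2.010·0.06000 + 0.02830·39.30) / 2.038 = 1.233/2.038 = 0.6048 mg/L.
Travel time t = 15.3·1000 / 0.55 = 27820 s = 7.727 h.
Half-life 13 h → k = ln 2 / 13 = 0.05332 h⁻¹ = 1.280 d⁻¹.
After decay, C = 0.6048 × e^(−kt) = 0.6048 × 0.6623 = 0.4006 mg/L.

0.401 mg/L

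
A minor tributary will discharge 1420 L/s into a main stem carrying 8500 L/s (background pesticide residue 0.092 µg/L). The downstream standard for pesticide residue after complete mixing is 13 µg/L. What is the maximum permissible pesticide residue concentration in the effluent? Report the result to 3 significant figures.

90.3 µg/L

At the limit, (Qr·Cr + Qe·Cₑ)/(Qr + Qe) = 13:
Cₑ = (9920·13 − 8500·0.09200) / 1420 = 90.27 µg/L.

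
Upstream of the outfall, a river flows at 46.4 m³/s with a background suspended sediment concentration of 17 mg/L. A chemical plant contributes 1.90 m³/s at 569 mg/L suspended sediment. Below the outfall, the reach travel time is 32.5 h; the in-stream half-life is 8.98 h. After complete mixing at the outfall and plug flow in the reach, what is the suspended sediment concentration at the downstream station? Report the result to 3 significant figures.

Conservation of mass: C = (46.40·17.00 + 1.900·569.0) / 48.30 = 1870/48.30 = 38.71 mg/L.
Half-life 8.98 h → k = ln 2 / 8.98 = 0.07719 h⁻¹ = 1.853 d⁻¹.
Decay over the reach: 38.71·exp(−kt) = 38.71·0.08138 = 3.151 mg/L.

3.15 mg/L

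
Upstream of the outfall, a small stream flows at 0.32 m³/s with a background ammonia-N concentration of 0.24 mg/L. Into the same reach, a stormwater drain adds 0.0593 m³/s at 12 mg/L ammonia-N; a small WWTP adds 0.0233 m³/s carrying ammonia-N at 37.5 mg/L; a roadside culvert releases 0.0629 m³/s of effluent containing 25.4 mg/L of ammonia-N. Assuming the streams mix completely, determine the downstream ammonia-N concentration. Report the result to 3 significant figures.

7.00 mg/L

Mixed concentration C = ΣQC/ΣQ = (0.3200·0.2400 + 0.05930·12.00 + 0.02330·37.50 + 0.06290·25.40) / 0.4655 = 3.260/0.4655 = 7.003 mg/L.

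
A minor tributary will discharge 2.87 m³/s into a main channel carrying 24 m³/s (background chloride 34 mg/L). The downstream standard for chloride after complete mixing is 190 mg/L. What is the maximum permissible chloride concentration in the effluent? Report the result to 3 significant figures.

At the limit, (Qr·Cr + Qe·Cₑ)/(Qr + Qe) = 190:
Cₑ = (26.87·190 − 24.00·34.00) / 2.870 = 1495 mg/L.

1490 mg/L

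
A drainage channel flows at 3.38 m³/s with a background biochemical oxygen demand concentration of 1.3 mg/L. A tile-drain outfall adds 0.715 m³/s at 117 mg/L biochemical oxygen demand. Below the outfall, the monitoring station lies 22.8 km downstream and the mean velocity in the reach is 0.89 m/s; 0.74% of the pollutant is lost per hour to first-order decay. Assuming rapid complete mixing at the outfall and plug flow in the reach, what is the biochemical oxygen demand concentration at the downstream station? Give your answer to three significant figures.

20.4 mg/L

Flow-weighted average: C = (3.380·1.300 + 0.7150·117.0) / 4.095 = 88.05/4.095 = 21.50 mg/L.
Travel time t = 22.8·1000 / 0.89 = 25620 s = 7.116 h.
0.74%/h lost → k = −ln(1 − 0.0074) = 0.007428 h⁻¹.
First-order decay: C = 21.50·exp(−k·t) = 21.50·0.9485 = 20.39 mg/L.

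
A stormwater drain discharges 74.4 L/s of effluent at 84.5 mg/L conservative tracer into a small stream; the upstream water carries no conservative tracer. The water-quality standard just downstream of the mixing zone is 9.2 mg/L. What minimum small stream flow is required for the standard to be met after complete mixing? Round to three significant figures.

Set C_mix = 9.2: (Q·0 + 74.40·84.50) / (Q + 74.40) = 9.2
→ Q = 74.40·(84.50 − 9.2)/(9.2 − 0) = 608.9 L/s.

609 L/s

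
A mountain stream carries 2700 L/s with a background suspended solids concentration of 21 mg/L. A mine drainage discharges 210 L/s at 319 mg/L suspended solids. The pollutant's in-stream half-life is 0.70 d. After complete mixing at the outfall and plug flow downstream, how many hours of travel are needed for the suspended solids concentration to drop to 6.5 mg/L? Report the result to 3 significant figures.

45.5 h

After mixing, C = (2700·21.00 + 210.0·319.0) / 2910 = 123700/2910 = 42.51 mg/L.
Half-life 0.70 d → k = ln 2 / 0.70 = 0.9902 d⁻¹.
42.51·exp(−k·t) = 6.5 → t = ln(42.51/6.5)/k = 163800 s = 45.51 h.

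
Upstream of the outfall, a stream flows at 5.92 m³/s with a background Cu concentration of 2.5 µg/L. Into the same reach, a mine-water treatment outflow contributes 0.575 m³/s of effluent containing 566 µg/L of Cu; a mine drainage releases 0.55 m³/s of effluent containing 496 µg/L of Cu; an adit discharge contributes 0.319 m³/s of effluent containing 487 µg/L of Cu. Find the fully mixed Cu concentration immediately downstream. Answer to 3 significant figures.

After mixing, C = (5.920·2.500 + 0.5750·566.0 + 0.5500·496.0 + 0.3190·487.0) / 7.364 = 768.4/7.364 = 104.3 µg/L.

104 µg/L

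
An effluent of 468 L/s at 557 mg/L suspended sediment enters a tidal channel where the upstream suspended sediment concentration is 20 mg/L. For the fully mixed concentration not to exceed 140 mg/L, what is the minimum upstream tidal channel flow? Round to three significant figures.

1630 L/s

Set C_mix = 140: (Q·20.00 + 468.0·557.0) / (Q + 468.0) = 140
→ Q = 468.0·(557.0 − 140)/(140 − 20.00) = 1626 L/s.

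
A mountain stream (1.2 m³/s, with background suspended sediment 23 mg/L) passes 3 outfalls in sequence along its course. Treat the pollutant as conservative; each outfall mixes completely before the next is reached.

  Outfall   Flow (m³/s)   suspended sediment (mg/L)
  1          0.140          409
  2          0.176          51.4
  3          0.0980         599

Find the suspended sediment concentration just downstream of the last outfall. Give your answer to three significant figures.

Below outfall 1: Q → 1.340 m³/s, C = (1.200·23.00 + 0.1400·409.0)/1.340 = 63.33 mg/L.
Below outfall 2: Q → 1.516 m³/s, C = (1.340·63.33 + 0.1760·51.40)/1.516 = 61.94 mg/L.
Below outfall 3: Q → 1.614 m³/s, C = (1.516·61.94 + 0.09800·599.0)/1.614 = 94.55 mg/L.

94.6 mg/L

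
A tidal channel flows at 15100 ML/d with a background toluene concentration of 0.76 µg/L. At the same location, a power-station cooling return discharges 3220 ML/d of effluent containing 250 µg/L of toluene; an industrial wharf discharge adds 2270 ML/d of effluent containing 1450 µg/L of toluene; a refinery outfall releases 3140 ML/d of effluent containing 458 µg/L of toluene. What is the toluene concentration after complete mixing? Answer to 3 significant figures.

234 µg/L

Conservation of mass: C = (15100·0.7600 + 3220·250.0 + 2270·1450 + 3140·458.0) / 23730 = 5546000/23730 = 233.7 µg/L.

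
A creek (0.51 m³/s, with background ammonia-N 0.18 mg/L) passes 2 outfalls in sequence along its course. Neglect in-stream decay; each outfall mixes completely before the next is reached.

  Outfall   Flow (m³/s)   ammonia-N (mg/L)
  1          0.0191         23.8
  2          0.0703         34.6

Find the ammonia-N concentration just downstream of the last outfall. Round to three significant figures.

4.97 mg/L

After outfall 1: Q = 0.5100 + 0.01910 = 0.5291 m³/s; C = (0.5100·0.1800 + 0.01910·23.80)/0.5291 = 1.033 mg/L.
After outfall 2: Q = 0.5291 + 0.07030 = 0.5994 m³/s; C = (0.5291·1.033 + 0.07030·34.60)/0.5994 = 4.970 mg/L.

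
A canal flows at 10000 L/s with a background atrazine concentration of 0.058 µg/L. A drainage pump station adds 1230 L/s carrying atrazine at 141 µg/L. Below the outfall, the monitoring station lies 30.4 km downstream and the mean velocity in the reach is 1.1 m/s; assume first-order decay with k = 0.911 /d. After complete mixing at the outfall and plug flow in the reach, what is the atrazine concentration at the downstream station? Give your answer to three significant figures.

After mixing, C = (10000·0.05800 + 1230·141.0) / 11230 = 174000/11230 = 15.50 µg/L.
Travel time t = 30.4·1000 / 1.1 = 27640 s = 7.677 h.
Decay over the reach: 15.50·exp(−kt) = 15.50·0.7472 = 11.58 µg/L.

11.6 µg/L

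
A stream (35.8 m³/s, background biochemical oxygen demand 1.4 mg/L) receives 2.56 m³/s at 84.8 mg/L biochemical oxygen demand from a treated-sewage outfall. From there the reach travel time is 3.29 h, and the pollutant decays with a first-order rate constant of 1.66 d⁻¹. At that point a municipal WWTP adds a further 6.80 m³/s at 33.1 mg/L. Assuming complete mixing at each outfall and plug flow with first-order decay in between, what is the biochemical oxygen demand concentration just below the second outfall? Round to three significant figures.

9.70 mg/L

Flow-weighted average: C = (35.80·1.400 + 2.560·84.80) / 38.36 = 267.2/38.36 = 6.966 mg/L; combined flow 38.36 m³/s.
First-order decay: C = 6.966·exp(−k·t) = 6.966·0.7965 = 5.548 mg/L.
At the second outfall, C = (38.36·5.548 + 6.800·33.10) / (38.36 + 6.800) = 9.697 mg/L.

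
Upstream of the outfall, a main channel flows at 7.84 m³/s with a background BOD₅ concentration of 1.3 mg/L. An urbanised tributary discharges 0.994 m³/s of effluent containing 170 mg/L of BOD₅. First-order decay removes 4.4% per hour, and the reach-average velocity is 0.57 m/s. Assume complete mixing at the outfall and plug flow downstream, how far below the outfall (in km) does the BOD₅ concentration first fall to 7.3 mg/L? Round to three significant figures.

46.6 km

Mixed concentration C = ΣQC/ΣQ = (7.840·1.300 + 0.9940·170.0) / 8.834 = 179.2/8.834 = 20.28 mg/L.
4.4%/h lost → k = −ln(1 − 0.044) = 0.04500 h⁻¹.
Set 20.28·exp(−k·t) = 7.3 → t = ln(20.28/7.3)/k = 81750 s = 22.71 h.
Distance = v·t = 0.57·81750 = 46600 m = 46.60 km.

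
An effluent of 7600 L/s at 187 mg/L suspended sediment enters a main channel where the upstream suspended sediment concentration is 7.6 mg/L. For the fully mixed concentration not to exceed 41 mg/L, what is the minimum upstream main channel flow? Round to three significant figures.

Set C_mix = 41: (Q·7.600 + 7600·187.0) / (Q + 7600) = 41
→ Q = 7600·(187.0 − 41)/(41 − 7.600) = 33220 L/s.

33200 L/s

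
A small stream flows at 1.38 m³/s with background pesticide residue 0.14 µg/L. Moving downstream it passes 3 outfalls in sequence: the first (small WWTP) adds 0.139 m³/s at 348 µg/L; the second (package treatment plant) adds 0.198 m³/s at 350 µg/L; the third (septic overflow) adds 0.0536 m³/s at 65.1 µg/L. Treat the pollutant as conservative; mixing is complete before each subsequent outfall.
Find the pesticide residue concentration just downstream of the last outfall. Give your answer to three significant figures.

68.5 µg/L

Outfall 1: combined Q = 1.519 m³/s; C = (1.380·0.1400 + 0.1390·348.0)/1.519 = 31.97 µg/L.
Outfall 2: combined Q = 1.717 m³/s; C = (1.519·31.97 + 0.1980·350.0)/1.717 = 68.65 µg/L.
Outfall 3: combined Q = 1.771 m³/s; C = (1.717·68.65 + 0.05360·65.10)/1.771 = 68.54 µg/L.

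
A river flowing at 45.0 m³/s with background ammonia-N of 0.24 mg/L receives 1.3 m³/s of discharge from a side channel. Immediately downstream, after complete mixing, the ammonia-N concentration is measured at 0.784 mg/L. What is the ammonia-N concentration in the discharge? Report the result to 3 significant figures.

Mass balance: 45.00·0.2400 + 1.300·Cₑ = 46.30·0.7840
→ Cₑ = (46.30·0.7840 − 45.00·0.2400) / 1.300 = 19.61 mg/L.

19.6 mg/L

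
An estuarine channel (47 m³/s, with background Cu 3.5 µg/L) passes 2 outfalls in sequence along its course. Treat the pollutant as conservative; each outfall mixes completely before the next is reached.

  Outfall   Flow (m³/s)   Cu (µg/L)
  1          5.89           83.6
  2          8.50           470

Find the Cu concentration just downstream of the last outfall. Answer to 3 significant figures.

Outfall 1: combined Q = 52.89 m³/s; C = (47.00·3.500 + 5.890·83.60)/52.89 = 12.42 µg/L.
Outfall 2: combined Q = 61.39 m³/s; C = (52.89·12.42 + 8.500·470.0)/61.39 = 75.78 µg/L.

75.8 µg/L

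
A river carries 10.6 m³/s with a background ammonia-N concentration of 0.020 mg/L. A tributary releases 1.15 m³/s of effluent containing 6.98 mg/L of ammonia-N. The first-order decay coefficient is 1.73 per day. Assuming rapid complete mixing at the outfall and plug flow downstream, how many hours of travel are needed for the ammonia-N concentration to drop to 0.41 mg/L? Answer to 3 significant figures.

7.44 h

Flow-weighted average: C = (10.60·0.02000 + 1.150·6.980) / 11.75 = 8.239/11.75 = 0.7012 mg/L.
0.7012·exp(−k·t) = 0.41 → t = ln(0.7012/0.41)/k = 26800 s = 7.444 h.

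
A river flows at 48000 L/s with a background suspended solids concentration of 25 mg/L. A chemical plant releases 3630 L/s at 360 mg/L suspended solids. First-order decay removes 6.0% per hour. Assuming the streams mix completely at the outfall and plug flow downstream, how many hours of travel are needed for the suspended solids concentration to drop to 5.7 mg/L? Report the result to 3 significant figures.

34.6 h

After mixing, C = (48000·25.00 + 3630·360.0) / 51630 = 2507000/51630 = 48.55 mg/L.
6.0%/h lost → k = −ln(1 − 0.06) = 0.06188 h⁻¹.
48.55·exp(−k·t) = 5.7 → t = ln(48.55/5.7)/k = 124600 s = 34.62 h.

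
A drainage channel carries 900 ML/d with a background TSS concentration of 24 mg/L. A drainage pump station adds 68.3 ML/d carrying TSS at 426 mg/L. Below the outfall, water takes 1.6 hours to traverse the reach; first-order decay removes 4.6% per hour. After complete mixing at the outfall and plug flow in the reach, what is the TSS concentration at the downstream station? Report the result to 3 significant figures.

48.6 mg/L

Conservation of mass: C = (900.0·24.00 + 68.30·426.0) / 968.3 = 50700/968.3 = 52.36 mg/L.
4.6%/h lost → k = −ln(1 − 0.046) = 0.04709 h⁻¹.
Decay over the reach: 52.36·exp(−kt) = 52.36·0.9274 = 48.56 mg/L.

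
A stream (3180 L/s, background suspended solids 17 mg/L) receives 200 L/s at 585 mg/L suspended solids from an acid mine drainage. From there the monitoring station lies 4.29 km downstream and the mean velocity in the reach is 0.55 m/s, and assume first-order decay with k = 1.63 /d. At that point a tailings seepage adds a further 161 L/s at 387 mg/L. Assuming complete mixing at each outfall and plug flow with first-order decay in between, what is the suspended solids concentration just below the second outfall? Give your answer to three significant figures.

59.3 mg/L

Mass balance: C = (3180·17.00 + 200.0·585.0) / 3380 = 171100/3380 = 50.61 mg/L; combined flow 3380 L/s.
Travel time t = 4.29·1000 / 0.55 = 7800 s = 2.167 h.
Applying C = C₀e^(−kt): 50.61 × 0.8632 = 43.68 mg/L.
Second outfall: C = (3380·43.68 + 161.0·387.0)/3541 = 59.29 mg/L.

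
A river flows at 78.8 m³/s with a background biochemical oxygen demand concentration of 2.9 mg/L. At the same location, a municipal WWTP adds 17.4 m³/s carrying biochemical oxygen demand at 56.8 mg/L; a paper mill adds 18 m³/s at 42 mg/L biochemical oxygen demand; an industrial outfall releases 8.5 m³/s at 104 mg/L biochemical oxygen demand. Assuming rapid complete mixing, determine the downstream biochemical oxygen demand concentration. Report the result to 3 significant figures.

23.3 mg/L

Mixed concentration C = ΣQC/ΣQ = (78.80·2.900 + 17.40·56.80 + 18.00·42.00 + 8.500·104.0) / 122.7 = 2857/122.7 = 23.28 mg/L.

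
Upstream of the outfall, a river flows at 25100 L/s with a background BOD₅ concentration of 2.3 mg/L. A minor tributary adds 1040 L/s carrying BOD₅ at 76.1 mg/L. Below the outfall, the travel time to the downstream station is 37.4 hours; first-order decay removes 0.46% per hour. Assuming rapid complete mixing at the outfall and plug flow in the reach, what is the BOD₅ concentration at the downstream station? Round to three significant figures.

Flow-weighted average: C = (25100·2.300 + 1040·76.10) / 26140 = 136900/26140 = 5.236 mg/L.
0.46%/h lost → k = −ln(1 − 0.0046) = 0.004611 h⁻¹.
Applying C = C₀e^(−kt): 5.236 × 0.8416 = 4.407 mg/L.

4.41 mg/L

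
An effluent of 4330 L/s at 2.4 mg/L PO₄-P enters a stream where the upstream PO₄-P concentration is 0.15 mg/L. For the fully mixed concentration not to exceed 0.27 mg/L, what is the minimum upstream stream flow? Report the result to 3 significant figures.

76900 L/s

Set C_mix = 0.27: (Q·0.1500 + 4330·2.400) / (Q + 4330) = 0.27
→ Q = 4330·(2.400 − 0.27)/(0.27 − 0.1500) = 76860 L/s.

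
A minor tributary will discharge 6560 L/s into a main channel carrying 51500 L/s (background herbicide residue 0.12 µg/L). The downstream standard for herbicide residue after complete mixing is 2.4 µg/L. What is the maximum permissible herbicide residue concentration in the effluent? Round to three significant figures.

20.3 µg/L

At the limit, (Qr·Cr + Qe·Cₑ)/(Qr + Qe) = 2.4:
Cₑ = (58060·2.4 − 51500·0.1200) / 6560 = 20.30 µg/L.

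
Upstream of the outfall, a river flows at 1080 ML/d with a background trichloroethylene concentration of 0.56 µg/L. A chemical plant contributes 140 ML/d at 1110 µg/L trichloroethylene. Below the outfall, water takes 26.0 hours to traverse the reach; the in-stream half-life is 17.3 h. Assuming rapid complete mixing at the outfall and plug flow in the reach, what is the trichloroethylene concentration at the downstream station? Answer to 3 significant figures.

Flow-weighted average: C = (1080·0.5600 + 140.0·1110) / 1220 = 156000/1220 = 127.9 µg/L.
Half-life 17.3 h → k = ln 2 / 17.3 = 0.04007 h⁻¹ = 0.9616 d⁻¹.
First-order decay: C = 127.9·exp(−k·t) = 127.9·0.3528 = 45.12 µg/L.

45.1 µg/L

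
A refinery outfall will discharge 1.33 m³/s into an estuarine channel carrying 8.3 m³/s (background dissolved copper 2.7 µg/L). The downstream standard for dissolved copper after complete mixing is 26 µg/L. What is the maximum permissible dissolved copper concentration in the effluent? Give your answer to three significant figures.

171 µg/L

At the limit, (Qr·Cr + Qe·Cₑ)/(Qr + Qe) = 26:
Cₑ = (9.630·26 − 8.300·2.700) / 1.330 = 171.4 µg/L.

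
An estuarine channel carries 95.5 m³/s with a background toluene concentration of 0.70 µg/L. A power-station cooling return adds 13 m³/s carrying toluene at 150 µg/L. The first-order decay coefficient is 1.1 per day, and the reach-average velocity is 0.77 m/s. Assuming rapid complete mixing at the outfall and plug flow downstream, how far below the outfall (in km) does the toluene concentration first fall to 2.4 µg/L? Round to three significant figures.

Flow-weighted average: C = (95.50·0.7000 + 13.00·150.0) / 108.5 = 2017/108.5 = 18.59 µg/L.
Set 18.59·exp(−k·t) = 2.4 → t = ln(18.59/2.4)/k = 160800 s = 44.66 h.
Distance = v·t = 0.77·160800 = 123800 m = 123.8 km.

124 km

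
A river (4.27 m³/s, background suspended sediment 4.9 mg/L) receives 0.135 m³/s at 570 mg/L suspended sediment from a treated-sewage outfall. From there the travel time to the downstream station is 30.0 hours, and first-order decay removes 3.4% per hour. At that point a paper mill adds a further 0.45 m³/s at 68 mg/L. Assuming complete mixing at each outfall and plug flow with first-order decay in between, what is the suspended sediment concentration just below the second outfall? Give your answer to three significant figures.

After mixing, C = (4.270·4.900 + 0.1350·570.0) / 4.405 = 97.87/4.405 = 22.22 mg/L; combined flow 4.405 m³/s.
3.4%/h lost → k = −ln(1 − 0.034) = 0.03459 h⁻¹.
Decay over the reach: 22.22·exp(−kt) = 22.22·0.3543 = 7.871 mg/L.
Second outfall: C = (4.405·7.871 + 0.4500·68.00)/4.855 = 13.44 mg/L.

13.4 mg/L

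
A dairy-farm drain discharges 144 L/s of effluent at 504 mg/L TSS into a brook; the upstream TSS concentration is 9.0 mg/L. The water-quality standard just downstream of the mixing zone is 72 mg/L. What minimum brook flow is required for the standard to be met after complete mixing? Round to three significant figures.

987 L/s

Set C_mix = 72: (Q·9.000 + 144.0·504.0) / (Q + 144.0) = 72
→ Q = 144.0·(504.0 − 72)/(72 − 9.000) = 987.4 L/s.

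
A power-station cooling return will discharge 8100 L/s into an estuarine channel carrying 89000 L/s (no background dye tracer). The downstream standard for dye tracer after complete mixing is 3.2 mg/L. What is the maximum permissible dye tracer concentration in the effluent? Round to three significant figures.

38.4 mg/L

At the limit, (Qr·Cr + Qe·Cₑ)/(Qr + Qe) = 3.2:
Cₑ = (97100·3.2 − 89000·0) / 8100 = 38.36 mg/L.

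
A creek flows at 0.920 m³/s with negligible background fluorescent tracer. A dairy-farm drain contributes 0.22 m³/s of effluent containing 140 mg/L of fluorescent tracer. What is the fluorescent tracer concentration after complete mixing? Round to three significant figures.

After mixing, C = (0.9200·0 + 0.2200·140.0) / 1.140 = 30.80/1.140 = 27.02 mg/L.

27.0 mg/L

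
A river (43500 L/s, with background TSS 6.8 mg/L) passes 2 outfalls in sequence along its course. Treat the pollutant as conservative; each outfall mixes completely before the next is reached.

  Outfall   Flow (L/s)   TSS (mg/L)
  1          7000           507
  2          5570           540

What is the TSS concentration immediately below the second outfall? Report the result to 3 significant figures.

Outfall 1: combined Q = 50500 L/s; C = (43500·6.800 + 7000·507.0)/50500 = 76.13 mg/L.
Outfall 2: combined Q = 56070 L/s; C = (50500·76.13 + 5570·540.0)/56070 = 122.2 mg/L.

122 mg/L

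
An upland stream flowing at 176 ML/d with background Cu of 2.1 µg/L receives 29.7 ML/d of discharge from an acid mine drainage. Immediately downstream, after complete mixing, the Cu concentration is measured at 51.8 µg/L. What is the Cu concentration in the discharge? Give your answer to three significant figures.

346 µg/L

Mass balance: 176.0·2.100 + 29.70·Cₑ = 205.7·51.80
→ Cₑ = (205.7·51.80 − 176.0·2.100) / 29.70 = 346.3 µg/L.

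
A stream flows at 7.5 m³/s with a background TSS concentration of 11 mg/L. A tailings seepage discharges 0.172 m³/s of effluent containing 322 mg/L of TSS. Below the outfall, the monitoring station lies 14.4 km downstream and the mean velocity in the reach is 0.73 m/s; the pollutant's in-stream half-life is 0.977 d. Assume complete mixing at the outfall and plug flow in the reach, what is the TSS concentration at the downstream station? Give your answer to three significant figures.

Mass balance: C = (7.500·11.00 + 0.1720·322.0) / 7.672 = 137.9/7.672 = 17.97 mg/L.
Travel time t = 14.4·1000 / 0.73 = 19730 s = 5.479 h.
Half-life 0.977 d → k = ln 2 / 0.977 = 0.7095 d⁻¹.
First-order decay: C = 17.97·exp(−k·t) = 17.97·0.8505 = 15.28 mg/L.

15.3 mg/L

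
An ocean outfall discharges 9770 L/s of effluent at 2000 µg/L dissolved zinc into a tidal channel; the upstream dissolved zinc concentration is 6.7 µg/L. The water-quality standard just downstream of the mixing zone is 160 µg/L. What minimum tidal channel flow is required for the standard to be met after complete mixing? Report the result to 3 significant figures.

117000 L/s

Set C_mix = 160: (Q·6.700 + 9770·2000) / (Q + 9770) = 160
→ Q = 9770·(2000 − 160)/(160 − 6.700) = 117300 L/s.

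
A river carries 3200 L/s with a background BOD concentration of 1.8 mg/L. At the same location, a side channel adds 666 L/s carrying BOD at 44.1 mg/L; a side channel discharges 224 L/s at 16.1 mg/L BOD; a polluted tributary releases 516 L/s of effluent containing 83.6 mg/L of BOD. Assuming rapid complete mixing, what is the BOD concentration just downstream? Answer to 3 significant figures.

Flow-weighted average: C = (3200·1.800 + 666.0·44.10 + 224.0·16.10 + 516.0·83.60) / 4606 = 81870/4606 = 17.78 mg/L.

17.8 mg/L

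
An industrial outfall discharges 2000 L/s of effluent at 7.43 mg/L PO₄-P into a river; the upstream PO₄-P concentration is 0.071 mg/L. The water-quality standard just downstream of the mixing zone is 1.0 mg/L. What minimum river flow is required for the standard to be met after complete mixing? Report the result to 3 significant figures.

Set C_mix = 1.0: (Q·0.07100 + 2000·7.430) / (Q + 2000) = 1.0
→ Q = 2000·(7.430 − 1.0)/(1.0 − 0.07100) = 13840 L/s.

13800 L/s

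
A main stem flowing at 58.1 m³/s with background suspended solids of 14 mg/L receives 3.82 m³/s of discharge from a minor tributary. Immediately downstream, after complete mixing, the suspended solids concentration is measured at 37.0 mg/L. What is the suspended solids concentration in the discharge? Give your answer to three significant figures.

387 mg/L

Mass balance: 58.10·14.00 + 3.820·Cₑ = 61.92·37.00
→ Cₑ = (61.92·37.00 − 58.10·14.00) / 3.820 = 386.8 mg/L.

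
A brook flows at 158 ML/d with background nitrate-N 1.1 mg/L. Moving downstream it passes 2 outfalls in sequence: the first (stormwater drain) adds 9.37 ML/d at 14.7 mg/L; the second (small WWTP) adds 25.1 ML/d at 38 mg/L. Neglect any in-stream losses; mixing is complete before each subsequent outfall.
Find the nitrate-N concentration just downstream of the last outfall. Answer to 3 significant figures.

6.57 mg/L

Outfall 1: combined Q = 167.4 ML/d; C = (158.0·1.100 + 9.370·14.70)/167.4 = 1.861 mg/L.
Outfall 2: combined Q = 192.5 ML/d; C = (167.4·1.861 + 25.10·38.00)/192.5 = 6.574 mg/L.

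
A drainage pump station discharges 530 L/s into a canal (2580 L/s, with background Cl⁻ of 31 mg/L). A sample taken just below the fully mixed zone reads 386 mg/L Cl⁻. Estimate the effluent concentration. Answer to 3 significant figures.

2110 mg/L

Mass balance: 2580·31.00 + 530.0·Cₑ = 3110·386.0
→ Cₑ = (3110·386.0 − 2580·31.00) / 530.0 = 2114 mg/L.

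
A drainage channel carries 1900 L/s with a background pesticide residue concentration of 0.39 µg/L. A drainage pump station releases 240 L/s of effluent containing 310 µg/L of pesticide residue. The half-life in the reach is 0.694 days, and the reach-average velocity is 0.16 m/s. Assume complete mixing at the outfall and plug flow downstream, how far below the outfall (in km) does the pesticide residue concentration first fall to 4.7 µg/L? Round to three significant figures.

Mixed concentration C = ΣQC/ΣQ = (1900·0.3900 + 240.0·310.0) / 2140 = 75140/2140 = 35.11 µg/L.
Half-life 0.694 d → k = ln 2 / 0.694 = 0.9988 d⁻¹.
Set 35.11·exp(−k·t) = 4.7 → t = ln(35.11/4.7)/k = 174000 s = 48.32 h.
Distance = v·t = 0.16·174000 = 27830 m = 27.83 km.

27.8 km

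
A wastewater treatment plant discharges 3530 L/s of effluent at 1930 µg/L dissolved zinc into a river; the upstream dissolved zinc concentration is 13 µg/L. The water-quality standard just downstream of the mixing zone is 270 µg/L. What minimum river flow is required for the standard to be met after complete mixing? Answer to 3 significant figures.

22800 L/s

Set C_mix = 270: (Q·13.00 + 3530·1930) / (Q + 3530) = 270
→ Q = 3530·(1930 − 270)/(270 − 13.00) = 22800 L/s.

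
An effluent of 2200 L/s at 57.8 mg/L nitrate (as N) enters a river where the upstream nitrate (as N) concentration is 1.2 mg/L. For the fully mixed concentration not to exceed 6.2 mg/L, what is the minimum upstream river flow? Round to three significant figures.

22700 L/s

Set C_mix = 6.2: (Q·1.200 + 2200·57.80) / (Q + 2200) = 6.2
→ Q = 2200·(57.80 − 6.2)/(6.2 − 1.200) = 22700 L/s.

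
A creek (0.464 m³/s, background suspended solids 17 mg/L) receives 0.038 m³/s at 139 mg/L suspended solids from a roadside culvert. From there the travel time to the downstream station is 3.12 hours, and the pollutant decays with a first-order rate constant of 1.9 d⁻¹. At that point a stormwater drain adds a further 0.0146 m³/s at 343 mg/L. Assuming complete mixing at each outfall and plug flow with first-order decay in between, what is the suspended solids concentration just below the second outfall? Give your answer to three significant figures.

29.6 mg/L

Conservation of mass: C = (0.4640·17.00 + 0.03800·139.0) / 0.5020 = 13.17/0.5020 = 26.24 mg/L; combined flow 0.5020 m³/s.
Decay over the reach: 26.24·exp(−kt) = 26.24·0.7811 = 20.49 mg/L.
At the second outfall, C = (0.5020·20.49 + 0.01460·343.0) / (0.5020 + 0.01460) = 29.61 mg/L.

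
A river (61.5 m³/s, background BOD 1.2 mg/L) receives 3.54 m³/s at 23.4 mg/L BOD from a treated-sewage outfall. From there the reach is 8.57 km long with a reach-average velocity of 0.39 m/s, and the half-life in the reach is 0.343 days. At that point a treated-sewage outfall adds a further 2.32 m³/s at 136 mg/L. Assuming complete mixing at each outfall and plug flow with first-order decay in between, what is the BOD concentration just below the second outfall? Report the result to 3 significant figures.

6.07 mg/L

Flow-weighted average: C = (61.50·1.200 + 3.540·23.40) / 65.04 = 156.6/65.04 = 2.408 mg/L; combined flow 65.04 m³/s.
Travel time t = 8.57·1000 / 0.39 = 21970 s = 6.104 h.
Half-life 0.343 d → k = ln 2 / 0.343 = 2.021 d⁻¹.
After decay, C = 2.408 × e^(−kt) = 2.408 × 0.5981 = 1.440 mg/L.
At the second outfall, C = (65.04·1.440 + 2.320·136.0) / (65.04 + 2.320) = 6.075 mg/L.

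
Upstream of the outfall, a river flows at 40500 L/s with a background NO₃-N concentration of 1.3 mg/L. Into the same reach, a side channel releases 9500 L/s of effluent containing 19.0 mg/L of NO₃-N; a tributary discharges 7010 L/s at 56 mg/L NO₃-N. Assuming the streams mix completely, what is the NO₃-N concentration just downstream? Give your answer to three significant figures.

11.0 mg/L

Conservation of mass: C = (40500·1.300 + 9500·19.00 + 7010·56.00) / 57010 = 625700/57010 = 10.98 mg/L.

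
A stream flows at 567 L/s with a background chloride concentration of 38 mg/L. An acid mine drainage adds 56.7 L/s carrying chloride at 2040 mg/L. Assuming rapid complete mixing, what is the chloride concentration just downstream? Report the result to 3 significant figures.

Flow-weighted average: C = (567.0·38.00 + 56.70·2040) / 623.7 = 137200/623.7 = 220.0 mg/L.

220 mg/L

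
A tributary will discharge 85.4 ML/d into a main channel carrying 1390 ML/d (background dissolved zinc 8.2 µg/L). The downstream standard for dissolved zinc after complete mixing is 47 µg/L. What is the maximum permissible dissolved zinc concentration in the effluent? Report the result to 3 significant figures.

At the limit, (Qr·Cr + Qe·Cₑ)/(Qr + Qe) = 47:
Cₑ = (1475·47 − 1390·8.200) / 85.40 = 678.5 µg/L.

679 µg/L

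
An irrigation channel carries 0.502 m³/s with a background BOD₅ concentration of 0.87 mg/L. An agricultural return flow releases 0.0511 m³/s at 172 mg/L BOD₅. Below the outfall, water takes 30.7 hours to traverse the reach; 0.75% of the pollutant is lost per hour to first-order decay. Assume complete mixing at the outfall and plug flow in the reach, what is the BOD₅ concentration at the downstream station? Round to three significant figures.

Conservation of mass: C = (0.5020·0.8700 + 0.05110·172.0) / 0.5531 = 9.226/0.5531 = 16.68 mg/L.
0.75%/h lost → k = −ln(1 − 0.0075) = 0.007528 h⁻¹.
After decay, C = 16.68 × e^(−kt) = 16.68 × 0.7936 = 13.24 mg/L.

13.2 mg/L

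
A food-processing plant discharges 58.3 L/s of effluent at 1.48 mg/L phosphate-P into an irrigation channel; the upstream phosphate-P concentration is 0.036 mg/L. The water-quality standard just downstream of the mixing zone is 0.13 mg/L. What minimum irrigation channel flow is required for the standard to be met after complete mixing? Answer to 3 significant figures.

Set C_mix = 0.13: (Q·0.03600 + 58.30·1.480) / (Q + 58.30) = 0.13
→ Q = 58.30·(1.480 − 0.13)/(0.13 − 0.03600) = 837.3 L/s.

837 L/s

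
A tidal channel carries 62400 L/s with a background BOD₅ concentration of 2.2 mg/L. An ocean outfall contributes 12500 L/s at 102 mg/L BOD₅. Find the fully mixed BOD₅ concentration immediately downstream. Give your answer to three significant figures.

18.9 mg/L

Mixed concentration C = ΣQC/ΣQ = (62400·2.200 + 12500·102.0) / 74900 = 1412000/74900 = 18.86 mg/L.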